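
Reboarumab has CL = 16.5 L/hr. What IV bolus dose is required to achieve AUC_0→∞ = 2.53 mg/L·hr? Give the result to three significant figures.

Dose = 41.7 mg

Dose_iv = CL × AUC_0→∞
     = 16.5 × 2.53 = 41.745 mg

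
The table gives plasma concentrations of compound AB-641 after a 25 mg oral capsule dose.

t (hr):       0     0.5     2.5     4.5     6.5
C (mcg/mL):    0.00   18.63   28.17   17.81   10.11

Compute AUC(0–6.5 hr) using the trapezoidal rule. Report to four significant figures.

Trapezoidal AUC_0→6.5:
  [0→0.5]: (0.00+18.63)/2 × 0.5 = 4.6575
  [0.5→2.5]: (18.63+28.17)/2 × 2 = 46.8
  [2.5→4.5]: (28.17+17.81)/2 × 2 = 45.98
  [4.5→6.5]: (17.81+10.11)/2 × 2 = 27.92
  Sum = 125.3575 mcg/mL·hr

AUC = 125.4 mcg/mL·hr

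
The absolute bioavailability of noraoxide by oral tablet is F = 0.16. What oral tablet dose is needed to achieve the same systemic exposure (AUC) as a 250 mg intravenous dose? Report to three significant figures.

D_oral = 1560 mg

For equal systemic exposure: F × D_ev = D_iv
D_ev = D_iv / F = 250 / 0.16 = 1562.5 mg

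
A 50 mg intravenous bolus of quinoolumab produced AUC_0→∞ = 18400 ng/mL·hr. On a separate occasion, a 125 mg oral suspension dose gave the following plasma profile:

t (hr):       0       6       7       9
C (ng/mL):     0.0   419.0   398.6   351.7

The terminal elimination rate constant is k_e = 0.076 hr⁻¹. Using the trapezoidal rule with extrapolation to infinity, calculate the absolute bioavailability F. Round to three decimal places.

Trapezoidal AUC_0→9 (oral suspension):
  [0→6]: (0.0+419.0)/2 × 6 = 1257.0
  [6→7]: (419.0+398.6)/2 × 1 = 408.8
  [7→9]: (398.6+351.7)/2 × 2 = 750.3
  Sum = 2416.1 ng/mL·hr
Tail: C_last/k_e = 351.7/0.076 = 4627.632
AUC_0→∞ (oral suspension) = 2416.1 + 4627.632 = 7043.732 ng/mL·hr
F = (AUC_ev/D_ev)/(AUC_iv/D_iv) = (7043.732/125)/(18400/50) = 56.349856/368 = 0.1531

F = 0.153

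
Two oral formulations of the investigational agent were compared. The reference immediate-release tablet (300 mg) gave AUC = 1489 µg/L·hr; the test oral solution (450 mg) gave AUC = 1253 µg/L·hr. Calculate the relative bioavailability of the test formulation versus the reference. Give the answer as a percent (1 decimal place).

F_rel = (AUC_test/D_test) / (AUC_ref/D_ref)
      = (1253/450) / (1489/300)
      = 2.78444 / 4.96333 = 0.5610 = 56.10%

F_rel = 56.1%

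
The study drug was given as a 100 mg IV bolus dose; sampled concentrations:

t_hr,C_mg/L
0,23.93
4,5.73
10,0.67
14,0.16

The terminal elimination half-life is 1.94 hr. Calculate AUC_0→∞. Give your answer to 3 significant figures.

AUC = 80.6 mg/L·hr

Trapezoidal AUC_0→14:
  [0→4]: (23.93+5.73)/2 × 4 = 59.32
  [4→10]: (5.73+0.67)/2 × 6 = 19.2
  [10→14]: (0.67+0.16)/2 × 4 = 1.66
  Sum = 80.18 mg/L·hr
k_e = ln2 / t½ = 0.693147 / 1.94 = 0.3573 hr^-1
Extrapolated tail: C_last / k_e = 0.16 / 0.3573 = 0.448
AUC_0→∞ = 80.18 + 0.448 = 80.628 mg/L·hr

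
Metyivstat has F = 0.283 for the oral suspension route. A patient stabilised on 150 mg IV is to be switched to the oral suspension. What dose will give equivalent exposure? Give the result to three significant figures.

For equal systemic exposure: F × D_ev = D_iv
D_ev = D_iv / F = 150 / 0.283 = 530.035 mg

D_oral = 530 mg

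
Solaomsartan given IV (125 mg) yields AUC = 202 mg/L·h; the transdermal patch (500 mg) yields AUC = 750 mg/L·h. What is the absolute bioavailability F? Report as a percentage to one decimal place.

F = 92.8%

F = (AUC_ev / D_ev) / (AUC_iv / D_iv)
  = (750/500) / (202/125)
  = 1.5 / 1.616 = 0.9282
  = 92.82%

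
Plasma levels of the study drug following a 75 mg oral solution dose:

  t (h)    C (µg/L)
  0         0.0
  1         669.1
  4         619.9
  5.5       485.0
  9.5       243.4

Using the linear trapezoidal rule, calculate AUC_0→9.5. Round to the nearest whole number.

Trapezoidal AUC_0→9.5:
  [0→1]: (0.0+669.1)/2 × 1 = 334.55
  [1→4]: (669.1+619.9)/2 × 3 = 1933.5
  [4→5.5]: (619.9+485.0)/2 × 1.5 = 828.675
  [5.5→9.5]: (485.0+243.4)/2 × 4 = 1456.8
  Sum = 4553.525 µg/L·h

AUC = 4554 µg/L·h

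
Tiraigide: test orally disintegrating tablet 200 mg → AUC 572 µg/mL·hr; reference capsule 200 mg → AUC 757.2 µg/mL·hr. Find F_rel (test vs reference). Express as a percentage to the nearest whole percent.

F_rel = 76%

F_rel = (AUC_test/D_test) / (AUC_ref/D_ref)
      = (572/200) / (757.2/200)
      = 2.86 / 3.786 = 0.7554 = 75.54%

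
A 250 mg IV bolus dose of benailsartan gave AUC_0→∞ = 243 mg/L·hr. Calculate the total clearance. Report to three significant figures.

CL = 1.03 L/hr

CL = Dose_iv / AUC_0→∞
   = 250 / 243 = 1.02881 L/hr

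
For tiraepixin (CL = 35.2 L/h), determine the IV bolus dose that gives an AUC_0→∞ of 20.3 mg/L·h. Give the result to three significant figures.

Dose = 715 mg

Dose_iv = CL × AUC_0→∞
     = 35.2 × 20.3 = 714.56 mg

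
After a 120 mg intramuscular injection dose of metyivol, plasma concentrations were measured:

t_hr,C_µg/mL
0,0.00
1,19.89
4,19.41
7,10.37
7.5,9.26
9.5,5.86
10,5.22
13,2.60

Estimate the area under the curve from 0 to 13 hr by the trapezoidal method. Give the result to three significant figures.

AUC = 148 µg/mL·hr

Trapezoidal AUC_0→13:
  [0→1]: (0.00+19.89)/2 × 1 = 9.945
  [1→4]: (19.89+19.41)/2 × 3 = 58.95
  [4→7]: (19.41+10.37)/2 × 3 = 44.67
  [7→7.5]: (10.37+9.26)/2 × 0.5 = 4.9075
  [7.5→9.5]: (9.26+5.86)/2 × 2 = 15.12
  [9.5→10]: (5.86+5.22)/2 × 0.5 = 2.77
  [10→13]: (5.22+2.60)/2 × 3 = 11.73
  Sum = 148.0925 µg/mL·hr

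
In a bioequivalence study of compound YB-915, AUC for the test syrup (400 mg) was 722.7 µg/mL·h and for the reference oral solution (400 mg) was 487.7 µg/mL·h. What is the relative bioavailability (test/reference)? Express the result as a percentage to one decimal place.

F_rel = 148.2%

F_rel = (AUC_test/D_test) / (AUC_ref/D_ref)
      = (722.7/400) / (487.7/400)
      = 1.80675 / 1.21925 = 1.4819 = 148.19%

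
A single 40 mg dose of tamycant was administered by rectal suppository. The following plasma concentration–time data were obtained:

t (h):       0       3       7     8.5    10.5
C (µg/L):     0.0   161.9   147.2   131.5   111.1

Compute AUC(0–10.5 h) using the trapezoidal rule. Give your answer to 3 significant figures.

Trapezoidal AUC_0→10.5:
  [0→3]: (0.0+161.9)/2 × 3 = 242.85
  [3→7]: (161.9+147.2)/2 × 4 = 618.2
  [7→8.5]: (147.2+131.5)/2 × 1.5 = 209.025
  [8.5→10.5]: (131.5+111.1)/2 × 2 = 242.6
  Sum = 1312.675 µg/L·h

AUC = 1310 µg/L·h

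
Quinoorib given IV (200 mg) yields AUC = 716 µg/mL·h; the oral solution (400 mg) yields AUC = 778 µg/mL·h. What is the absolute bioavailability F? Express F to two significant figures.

F = (AUC_ev / D_ev) / (AUC_iv / D_iv)
  = (778/400) / (716/200)
  = 1.945 / 3.58 = 0.5433

F = 0.54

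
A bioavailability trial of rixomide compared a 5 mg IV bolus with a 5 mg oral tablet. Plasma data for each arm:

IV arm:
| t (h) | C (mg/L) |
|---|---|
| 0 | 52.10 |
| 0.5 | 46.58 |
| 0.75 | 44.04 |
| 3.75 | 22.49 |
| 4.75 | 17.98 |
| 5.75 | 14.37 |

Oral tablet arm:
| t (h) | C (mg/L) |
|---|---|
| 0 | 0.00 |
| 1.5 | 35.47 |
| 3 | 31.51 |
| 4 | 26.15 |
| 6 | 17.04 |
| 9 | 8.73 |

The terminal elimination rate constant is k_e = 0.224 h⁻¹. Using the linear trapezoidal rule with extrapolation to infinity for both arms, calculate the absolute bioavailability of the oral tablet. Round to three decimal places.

Trapezoidal AUC_0→5.75 (IV):
  [0→0.5]: (52.10+46.58)/2 × 0.5 = 24.67
  [0.5→0.75]: (46.58+44.04)/2 × 0.25 = 11.3275
  [0.75→3.75]: (44.04+22.49)/2 × 3 = 99.795
  [3.75→4.75]: (22.49+17.98)/2 × 1 = 20.235
  [4.75→5.75]: (17.98+14.37)/2 × 1 = 16.175
  Sum = 172.2025 mg/L·h
IV tail: 14.37/0.224 = 64.152; AUC_iv,0→∞ = 172.2025 + 64.152 = 236.3545 mg/L·h
Trapezoidal AUC_0→9 (oral tablet):
  [0→1.5]: (0.00+35.47)/2 × 1.5 = 26.6025
  [1.5→3]: (35.47+31.51)/2 × 1.5 = 50.235
  [3→4]: (31.51+26.15)/2 × 1 = 28.83
  [4→6]: (26.15+17.04)/2 × 2 = 43.19
  [6→9]: (17.04+8.73)/2 × 3 = 38.655
  Sum = 187.5125 mg/L·h
oral tablet tail: 8.73/0.224 = 38.973; AUC_ev,0→∞ = 187.5125 + 38.973 = 226.4855 mg/L·h
F = (AUC_ev/D_ev)/(AUC_iv/D_iv) = (226.4855/5)/(236.3545/5) = 45.2971/47.2709 = 0.9582

F = 0.958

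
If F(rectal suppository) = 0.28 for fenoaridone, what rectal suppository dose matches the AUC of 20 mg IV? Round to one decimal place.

D_rectal = 71.4 mg

For equal systemic exposure: F × D_ev = D_iv
D_ev = D_iv / F = 20 / 0.28 = 71.4286 mg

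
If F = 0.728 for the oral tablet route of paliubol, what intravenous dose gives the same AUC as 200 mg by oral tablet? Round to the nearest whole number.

D_iv = 146 mg

Systemic exposure from an extravascular dose = F × D_ev, so the equivalent IV dose is F × D_ev.
D_iv = F × D_ev = 0.728 × 200 = 145.6 mg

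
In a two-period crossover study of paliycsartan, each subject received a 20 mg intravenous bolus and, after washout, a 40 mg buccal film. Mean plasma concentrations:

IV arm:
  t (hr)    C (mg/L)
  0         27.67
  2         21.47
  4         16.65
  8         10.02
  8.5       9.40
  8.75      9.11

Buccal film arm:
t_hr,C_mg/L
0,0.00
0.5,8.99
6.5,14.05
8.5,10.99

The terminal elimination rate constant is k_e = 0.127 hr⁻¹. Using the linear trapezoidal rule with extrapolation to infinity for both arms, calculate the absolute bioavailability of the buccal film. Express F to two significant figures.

Trapezoidal AUC_0→8.75 (IV):
  [0→2]: (27.67+21.47)/2 × 2 = 49.14
  [2→4]: (21.47+16.65)/2 × 2 = 38.12
  [4→8]: (16.65+10.02)/2 × 4 = 53.34
  [8→8.5]: (10.02+9.40)/2 × 0.5 = 4.855
  [8.5→8.75]: (9.40+9.11)/2 × 0.25 = 2.31375
  Sum = 147.76875 mg/L·hr
IV tail: 9.11/0.127 = 71.732; AUC_iv,0→∞ = 147.76875 + 71.732 = 219.50075 mg/L·hr
Trapezoidal AUC_0→8.5 (buccal film):
  [0→0.5]: (0.00+8.99)/2 × 0.5 = 2.2475
  [0.5→6.5]: (8.99+14.05)/2 × 6 = 69.12
  [6.5→8.5]: (14.05+10.99)/2 × 2 = 25.04
  Sum = 96.4075 mg/L·hr
buccal film tail: 10.99/0.127 = 86.535; AUC_ev,0→∞ = 96.4075 + 86.535 = 182.9425 mg/L·hr
F = (AUC_ev/D_ev)/(AUC_iv/D_iv) = (182.9425/40)/(219.50075/20) = 4.5735625/10.975 = 0.4167

F = 0.42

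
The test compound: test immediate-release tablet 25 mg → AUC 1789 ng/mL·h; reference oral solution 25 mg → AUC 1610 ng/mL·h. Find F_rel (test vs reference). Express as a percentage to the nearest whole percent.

F_rel = (AUC_test/D_test) / (AUC_ref/D_ref)
      = (1789/25) / (1610/25)
      = 71.56 / 64.4 = 1.1112 = 111.12%

F_rel = 111%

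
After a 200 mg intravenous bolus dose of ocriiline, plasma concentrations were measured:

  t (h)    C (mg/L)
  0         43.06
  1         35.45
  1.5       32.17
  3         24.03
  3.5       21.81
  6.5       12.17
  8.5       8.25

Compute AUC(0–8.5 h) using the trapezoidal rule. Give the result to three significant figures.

AUC = 181 mg/L·h

Trapezoidal AUC_0→8.5:
  [0→1]: (43.06+35.45)/2 × 1 = 39.255
  [1→1.5]: (35.45+32.17)/2 × 0.5 = 16.905
  [1.5→3]: (32.17+24.03)/2 × 1.5 = 42.15
  [3→3.5]: (24.03+21.81)/2 × 0.5 = 11.46
  [3.5→6.5]: (21.81+12.17)/2 × 3 = 50.97
  [6.5→8.5]: (12.17+8.25)/2 × 2 = 20.42
  Sum = 181.16 mg/L·h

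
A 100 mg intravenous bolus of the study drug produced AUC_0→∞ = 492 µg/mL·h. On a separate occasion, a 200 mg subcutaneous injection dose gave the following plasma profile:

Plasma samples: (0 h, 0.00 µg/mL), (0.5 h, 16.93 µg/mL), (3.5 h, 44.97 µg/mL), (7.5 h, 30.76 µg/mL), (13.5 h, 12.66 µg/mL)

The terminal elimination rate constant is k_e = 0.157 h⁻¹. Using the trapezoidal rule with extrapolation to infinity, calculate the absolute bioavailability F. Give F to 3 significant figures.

F = 0.467

Trapezoidal AUC_0→13.5 (subcutaneous injection):
  [0→0.5]: (0.00+16.93)/2 × 0.5 = 4.2325
  [0.5→3.5]: (16.93+44.97)/2 × 3 = 92.85
  [3.5→7.5]: (44.97+30.76)/2 × 4 = 151.46
  [7.5→13.5]: (30.76+12.66)/2 × 6 = 130.26
  Sum = 378.8025 µg/mL·h
Tail: C_last/k_e = 12.66/0.157 = 80.637
AUC_0→∞ (subcutaneous injection) = 378.8025 + 80.637 = 459.4395 µg/mL·h
F = (AUC_ev/D_ev)/(AUC_iv/D_iv) = (459.4395/200)/(492/100) = 2.2971975/4.92 = 0.4669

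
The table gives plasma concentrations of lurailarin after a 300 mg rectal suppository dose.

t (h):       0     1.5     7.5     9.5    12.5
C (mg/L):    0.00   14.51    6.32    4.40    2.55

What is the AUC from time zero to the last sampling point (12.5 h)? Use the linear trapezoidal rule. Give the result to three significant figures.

AUC = 94.5 mg/L·h

Trapezoidal AUC_0→12.5:
  [0→1.5]: (0.00+14.51)/2 × 1.5 = 10.8825
  [1.5→7.5]: (14.51+6.32)/2 × 6 = 62.49
  [7.5→9.5]: (6.32+4.40)/2 × 2 = 10.72
  [9.5→12.5]: (4.40+2.55)/2 × 3 = 10.425
  Sum = 94.5175 mg/L·h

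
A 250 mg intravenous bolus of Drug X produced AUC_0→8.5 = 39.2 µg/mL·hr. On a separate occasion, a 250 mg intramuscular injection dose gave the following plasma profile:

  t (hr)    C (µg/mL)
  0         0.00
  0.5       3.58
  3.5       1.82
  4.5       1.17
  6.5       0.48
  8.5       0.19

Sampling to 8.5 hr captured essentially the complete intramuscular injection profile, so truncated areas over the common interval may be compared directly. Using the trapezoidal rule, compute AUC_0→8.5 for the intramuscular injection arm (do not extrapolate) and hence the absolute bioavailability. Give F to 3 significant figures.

Trapezoidal AUC_0→8.5 (intramuscular injection):
  [0→0.5]: (0.00+3.58)/2 × 0.5 = 0.895
  [0.5→3.5]: (3.58+1.82)/2 × 3 = 8.1
  [3.5→4.5]: (1.82+1.17)/2 × 1 = 1.495
  [4.5→6.5]: (1.17+0.48)/2 × 2 = 1.65
  [6.5→8.5]: (0.48+0.19)/2 × 2 = 0.67
  Sum = 12.81 µg/mL·hr
F = (AUC_ev/D_ev)/(AUC_iv/D_iv) = (12.81/250)/(39.2/250) = 0.05124/0.1568 = 0.3268

F = 0.327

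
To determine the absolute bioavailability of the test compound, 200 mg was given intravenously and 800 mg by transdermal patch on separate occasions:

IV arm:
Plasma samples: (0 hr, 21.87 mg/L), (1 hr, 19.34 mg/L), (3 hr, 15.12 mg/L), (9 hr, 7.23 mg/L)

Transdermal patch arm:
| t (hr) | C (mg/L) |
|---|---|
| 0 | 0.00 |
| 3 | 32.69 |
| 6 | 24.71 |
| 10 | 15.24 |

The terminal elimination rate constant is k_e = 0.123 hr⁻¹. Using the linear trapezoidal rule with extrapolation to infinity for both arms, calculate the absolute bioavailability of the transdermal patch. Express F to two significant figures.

F = 0.47

Trapezoidal AUC_0→9 (IV):
  [0→1]: (21.87+19.34)/2 × 1 = 20.605
  [1→3]: (19.34+15.12)/2 × 2 = 34.46
  [3→9]: (15.12+7.23)/2 × 6 = 67.05
  Sum = 122.115 mg/L·hr
IV tail: 7.23/0.123 = 58.780; AUC_iv,0→∞ = 122.115 + 58.780 = 180.895 mg/L·hr
Trapezoidal AUC_0→10 (transdermal patch):
  [0→3]: (0.00+32.69)/2 × 3 = 49.035
  [3→6]: (32.69+24.71)/2 × 3 = 86.1
  [6→10]: (24.71+15.24)/2 × 4 = 79.9
  Sum = 215.035 mg/L·hr
transdermal patch tail: 15.24/0.123 = 123.902; AUC_ev,0→∞ = 215.035 + 123.902 = 338.937 mg/L·hr
F = (AUC_ev/D_ev)/(AUC_iv/D_iv) = (338.937/800)/(180.895/200) = 0.42367125/0.904475 = 0.4684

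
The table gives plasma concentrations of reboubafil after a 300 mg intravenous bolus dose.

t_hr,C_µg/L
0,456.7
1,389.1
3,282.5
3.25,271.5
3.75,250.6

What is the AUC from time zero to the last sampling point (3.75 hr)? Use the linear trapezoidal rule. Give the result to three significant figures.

Trapezoidal AUC_0→3.75:
  [0→1]: (456.7+389.1)/2 × 1 = 422.9
  [1→3]: (389.1+282.5)/2 × 2 = 671.6
  [3→3.25]: (282.5+271.5)/2 × 0.25 = 69.25
  [3.25→3.75]: (271.5+250.6)/2 × 0.5 = 130.525
  Sum = 1294.275 µg/L·hr

AUC = 1290 µg/L·hr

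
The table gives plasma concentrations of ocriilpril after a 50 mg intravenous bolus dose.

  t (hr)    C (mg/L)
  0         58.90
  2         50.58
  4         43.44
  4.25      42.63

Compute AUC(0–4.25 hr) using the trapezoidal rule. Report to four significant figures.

AUC = 214.3 mg/L·hr

Trapezoidal AUC_0→4.25:
  [0→2]: (58.90+50.58)/2 × 2 = 109.48
  [2→4]: (50.58+43.44)/2 × 2 = 94.02
  [4→4.25]: (43.44+42.63)/2 × 0.25 = 10.75875
  Sum = 214.25875 mg/L·hr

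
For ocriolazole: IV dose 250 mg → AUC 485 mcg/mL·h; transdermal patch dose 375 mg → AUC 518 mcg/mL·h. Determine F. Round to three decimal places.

F = 0.712

F = (AUC_ev / D_ev) / (AUC_iv / D_iv)
  = (518/375) / (485/250)
  = 1.38133 / 1.94 = 0.7120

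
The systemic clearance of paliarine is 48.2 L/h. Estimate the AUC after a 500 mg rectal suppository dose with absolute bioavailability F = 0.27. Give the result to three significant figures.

AUC_0→∞ = F × Dose / CL
        = 0.27 × 500 / 48.2 = 2.80083 mg/L·h

AUC = 2.80 mg/L·h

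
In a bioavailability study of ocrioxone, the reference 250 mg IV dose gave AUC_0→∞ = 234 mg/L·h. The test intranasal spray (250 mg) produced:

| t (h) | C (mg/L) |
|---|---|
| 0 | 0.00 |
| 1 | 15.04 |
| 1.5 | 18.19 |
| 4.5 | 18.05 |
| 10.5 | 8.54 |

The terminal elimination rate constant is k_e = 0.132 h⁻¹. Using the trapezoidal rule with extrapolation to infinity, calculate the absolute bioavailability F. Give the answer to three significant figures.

F = 0.917

Trapezoidal AUC_0→10.5 (intranasal spray):
  [0→1]: (0.00+15.04)/2 × 1 = 7.52
  [1→1.5]: (15.04+18.19)/2 × 0.5 = 8.3075
  [1.5→4.5]: (18.19+18.05)/2 × 3 = 54.36
  [4.5→10.5]: (18.05+8.54)/2 × 6 = 79.77
  Sum = 149.9575 mg/L·h
Tail: C_last/k_e = 8.54/0.132 = 64.697
AUC_0→∞ (intranasal spray) = 149.9575 + 64.697 = 214.6545 mg/L·h
F = (AUC_ev/D_ev)/(AUC_iv/D_iv) = (214.6545/250)/(234/250) = 0.858618/0.936 = 0.9173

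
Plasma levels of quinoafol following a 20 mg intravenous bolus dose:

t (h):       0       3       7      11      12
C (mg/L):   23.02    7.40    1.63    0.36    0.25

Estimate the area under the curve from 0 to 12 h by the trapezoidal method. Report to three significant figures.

AUC = 68.0 mg/L·h

Trapezoidal AUC_0→12:
  [0→3]: (23.02+7.40)/2 × 3 = 45.63
  [3→7]: (7.40+1.63)/2 × 4 = 18.06
  [7→11]: (1.63+0.36)/2 × 4 = 3.98
  [11→12]: (0.36+0.25)/2 × 1 = 0.305
  Sum = 67.975 mg/L·h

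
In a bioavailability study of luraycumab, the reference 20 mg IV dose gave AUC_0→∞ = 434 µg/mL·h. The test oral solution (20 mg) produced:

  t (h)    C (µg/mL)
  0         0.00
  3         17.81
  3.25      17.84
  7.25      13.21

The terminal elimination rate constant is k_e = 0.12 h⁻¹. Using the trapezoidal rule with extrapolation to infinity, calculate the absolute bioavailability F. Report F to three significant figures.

Trapezoidal AUC_0→7.25 (oral solution):
  [0→3]: (0.00+17.81)/2 × 3 = 26.715
  [3→3.25]: (17.81+17.84)/2 × 0.25 = 4.45625
  [3.25→7.25]: (17.84+13.21)/2 × 4 = 62.1
  Sum = 93.27125 µg/mL·h
Tail: C_last/k_e = 13.21/0.12 = 110.083
AUC_0→∞ (oral solution) = 93.27125 + 110.083 = 203.35425 µg/mL·h
F = (AUC_ev/D_ev)/(AUC_iv/D_iv) = (203.35425/20)/(434/20) = 10.1677/21.7 = 0.4686

F = 0.469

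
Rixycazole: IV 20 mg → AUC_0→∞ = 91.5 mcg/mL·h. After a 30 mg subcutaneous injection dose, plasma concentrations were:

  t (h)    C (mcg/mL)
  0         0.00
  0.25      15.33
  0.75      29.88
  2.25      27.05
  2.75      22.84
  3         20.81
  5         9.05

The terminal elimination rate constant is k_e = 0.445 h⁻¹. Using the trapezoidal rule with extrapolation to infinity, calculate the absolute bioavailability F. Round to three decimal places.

Trapezoidal AUC_0→5 (subcutaneous injection):
  [0→0.25]: (0.00+15.33)/2 × 0.25 = 1.91625
  [0.25→0.75]: (15.33+29.88)/2 × 0.5 = 11.3025
  [0.75→2.25]: (29.88+27.05)/2 × 1.5 = 42.6975
  [2.25→2.75]: (27.05+22.84)/2 × 0.5 = 12.4725
  [2.75→3]: (22.84+20.81)/2 × 0.25 = 5.45625
  [3→5]: (20.81+9.05)/2 × 2 = 29.86
  Sum = 103.705 mcg/mL·h
Tail: C_last/k_e = 9.05/0.445 = 20.337
AUC_0→∞ (subcutaneous injection) = 103.705 + 20.337 = 124.042 mcg/mL·h
F = (AUC_ev/D_ev)/(AUC_iv/D_iv) = (124.042/30)/(91.5/20) = 4.13473/4.575 = 0.9038

F = 0.904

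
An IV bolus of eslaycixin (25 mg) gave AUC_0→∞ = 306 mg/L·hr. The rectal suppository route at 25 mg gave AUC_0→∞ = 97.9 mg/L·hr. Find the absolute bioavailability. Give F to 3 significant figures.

F = 0.320

F = (AUC_ev / D_ev) / (AUC_iv / D_iv)
  = (97.9/25) / (306/25)
  = 3.916 / 12.24 = 0.3199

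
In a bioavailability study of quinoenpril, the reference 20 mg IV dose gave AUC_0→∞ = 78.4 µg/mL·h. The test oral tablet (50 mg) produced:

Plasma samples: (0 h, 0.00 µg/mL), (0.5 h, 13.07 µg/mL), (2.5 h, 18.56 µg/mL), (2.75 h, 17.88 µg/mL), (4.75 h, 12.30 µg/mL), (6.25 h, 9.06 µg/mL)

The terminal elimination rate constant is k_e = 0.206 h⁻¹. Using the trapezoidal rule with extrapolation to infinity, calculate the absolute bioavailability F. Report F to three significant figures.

F = 0.661

Trapezoidal AUC_0→6.25 (oral tablet):
  [0→0.5]: (0.00+13.07)/2 × 0.5 = 3.2675
  [0.5→2.5]: (13.07+18.56)/2 × 2 = 31.63
  [2.5→2.75]: (18.56+17.88)/2 × 0.25 = 4.555
  [2.75→4.75]: (17.88+12.30)/2 × 2 = 30.18
  [4.75→6.25]: (12.30+9.06)/2 × 1.5 = 16.02
  Sum = 85.6525 µg/mL·h
Tail: C_last/k_e = 9.06/0.206 = 43.981
AUC_0→∞ (oral tablet) = 85.6525 + 43.981 = 129.6335 µg/mL·h
F = (AUC_ev/D_ev)/(AUC_iv/D_iv) = (129.6335/50)/(78.4/20) = 2.59267/3.92 = 0.6614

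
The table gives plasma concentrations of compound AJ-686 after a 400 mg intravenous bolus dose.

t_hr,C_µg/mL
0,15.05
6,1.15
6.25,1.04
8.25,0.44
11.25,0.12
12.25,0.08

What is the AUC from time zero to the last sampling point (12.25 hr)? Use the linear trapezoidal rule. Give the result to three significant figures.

Trapezoidal AUC_0→12.25:
  [0→6]: (15.05+1.15)/2 × 6 = 48.6
  [6→6.25]: (1.15+1.04)/2 × 0.25 = 0.27375
  [6.25→8.25]: (1.04+0.44)/2 × 2 = 1.48
  [8.25→11.25]: (0.44+0.12)/2 × 3 = 0.84
  [11.25→12.25]: (0.12+0.08)/2 × 1 = 0.1
  Sum = 51.29375 µg/mL·hr

AUC = 51.3 µg/mL·hr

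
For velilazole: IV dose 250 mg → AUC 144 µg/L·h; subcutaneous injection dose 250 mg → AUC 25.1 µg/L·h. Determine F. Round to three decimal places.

F = 0.174

F = (AUC_ev / D_ev) / (AUC_iv / D_iv)
  = (25.1/250) / (144/250)
  = 0.1004 / 0.576 = 0.1743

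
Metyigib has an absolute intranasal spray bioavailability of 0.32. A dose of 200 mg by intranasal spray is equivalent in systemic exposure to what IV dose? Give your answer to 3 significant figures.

Systemic exposure from an extravascular dose = F × D_ev, so the equivalent IV dose is F × D_ev.
D_iv = F × D_ev = 0.32 × 200 = 64 mg

D_iv = 64.0 mg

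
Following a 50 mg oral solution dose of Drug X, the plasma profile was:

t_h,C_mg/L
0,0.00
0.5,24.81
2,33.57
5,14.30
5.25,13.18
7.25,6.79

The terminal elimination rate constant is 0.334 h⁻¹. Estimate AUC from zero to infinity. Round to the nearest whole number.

Trapezoidal AUC_0→7.25:
  [0→0.5]: (0.00+24.81)/2 × 0.5 = 6.2025
  [0.5→2]: (24.81+33.57)/2 × 1.5 = 43.785
  [2→5]: (33.57+14.30)/2 × 3 = 71.805
  [5→5.25]: (14.30+13.18)/2 × 0.25 = 3.435
  [5.25→7.25]: (13.18+6.79)/2 × 2 = 19.97
  Sum = 145.1975 mg/L·h
Extrapolated tail: C_last / k_e = 6.79 / 0.334 = 20.329
AUC_0→∞ = 145.1975 + 20.329 = 165.5265 mg/L·h

AUC = 166 mg/L·h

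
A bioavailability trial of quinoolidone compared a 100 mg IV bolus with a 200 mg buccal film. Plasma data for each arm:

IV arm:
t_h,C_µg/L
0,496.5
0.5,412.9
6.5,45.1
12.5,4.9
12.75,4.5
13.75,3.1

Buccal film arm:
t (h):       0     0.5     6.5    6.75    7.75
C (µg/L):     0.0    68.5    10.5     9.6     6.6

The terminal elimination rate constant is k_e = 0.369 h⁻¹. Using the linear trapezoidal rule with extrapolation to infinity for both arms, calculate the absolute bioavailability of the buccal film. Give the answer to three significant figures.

Trapezoidal AUC_0→13.75 (IV):
  [0→0.5]: (496.5+412.9)/2 × 0.5 = 227.35
  [0.5→6.5]: (412.9+45.1)/2 × 6 = 1374.0
  [6.5→12.5]: (45.1+4.9)/2 × 6 = 150.0
  [12.5→12.75]: (4.9+4.5)/2 × 0.25 = 1.175
  [12.75→13.75]: (4.5+3.1)/2 × 1 = 3.8
  Sum = 1756.325 µg/L·h
IV tail: 3.1/0.369 = 8.401; AUC_iv,0→∞ = 1756.325 + 8.401 = 1764.726 µg/L·h
Trapezoidal AUC_0→7.75 (buccal film):
  [0→0.5]: (0.0+68.5)/2 × 0.5 = 17.125
  [0.5→6.5]: (68.5+10.5)/2 × 6 = 237.0
  [6.5→6.75]: (10.5+9.6)/2 × 0.25 = 2.5125
  [6.75→7.75]: (9.6+6.6)/2 × 1 = 8.1
  Sum = 264.7375 µg/L·h
buccal film tail: 6.6/0.369 = 17.886; AUC_ev,0→∞ = 264.7375 + 17.886 = 282.6235 µg/L·h
F = (AUC_ev/D_ev)/(AUC_iv/D_iv) = (282.6235/200)/(1764.726/100) = 1.4131175/17.64726 = 0.0801

F = 0.0801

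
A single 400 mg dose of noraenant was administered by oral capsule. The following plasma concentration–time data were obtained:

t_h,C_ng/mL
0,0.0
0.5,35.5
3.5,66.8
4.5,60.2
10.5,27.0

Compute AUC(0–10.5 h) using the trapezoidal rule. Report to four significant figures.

Trapezoidal AUC_0→10.5:
  [0→0.5]: (0.0+35.5)/2 × 0.5 = 8.875
  [0.5→3.5]: (35.5+66.8)/2 × 3 = 153.45
  [3.5→4.5]: (66.8+60.2)/2 × 1 = 63.5
  [4.5→10.5]: (60.2+27.0)/2 × 6 = 261.6
  Sum = 487.425 ng/mL·h

AUC = 487.4 ng/mL·h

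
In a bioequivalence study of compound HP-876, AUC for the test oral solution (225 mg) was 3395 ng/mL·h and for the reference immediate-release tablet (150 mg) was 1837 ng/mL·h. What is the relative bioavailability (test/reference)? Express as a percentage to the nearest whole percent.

F_rel = 123%

F_rel = (AUC_test/D_test) / (AUC_ref/D_ref)
      = (3395/225) / (1837/150)
      = 15.0889 / 12.2467 = 1.2321 = 123.21%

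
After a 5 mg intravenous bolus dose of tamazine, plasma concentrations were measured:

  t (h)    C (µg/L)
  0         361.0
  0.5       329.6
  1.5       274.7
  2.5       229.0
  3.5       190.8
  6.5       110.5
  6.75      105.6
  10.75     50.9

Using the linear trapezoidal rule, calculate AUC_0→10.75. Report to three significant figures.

AUC = 1730 µg/L·h

Trapezoidal AUC_0→10.75:
  [0→0.5]: (361.0+329.6)/2 × 0.5 = 172.65
  [0.5→1.5]: (329.6+274.7)/2 × 1 = 302.15
  [1.5→2.5]: (274.7+229.0)/2 × 1 = 251.85
  [2.5→3.5]: (229.0+190.8)/2 × 1 = 209.9
  [3.5→6.5]: (190.8+110.5)/2 × 3 = 451.95
  [6.5→6.75]: (110.5+105.6)/2 × 0.25 = 27.0125
  [6.75→10.75]: (105.6+50.9)/2 × 4 = 313.0
  Sum = 1728.5125 µg/L·h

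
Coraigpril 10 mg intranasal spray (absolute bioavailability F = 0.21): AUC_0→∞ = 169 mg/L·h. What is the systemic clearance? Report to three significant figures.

CL = F × Dose / AUC_0→∞
   = 0.21 × 10 / 169 = 0.012426 L/h

CL = 0.0124 L/h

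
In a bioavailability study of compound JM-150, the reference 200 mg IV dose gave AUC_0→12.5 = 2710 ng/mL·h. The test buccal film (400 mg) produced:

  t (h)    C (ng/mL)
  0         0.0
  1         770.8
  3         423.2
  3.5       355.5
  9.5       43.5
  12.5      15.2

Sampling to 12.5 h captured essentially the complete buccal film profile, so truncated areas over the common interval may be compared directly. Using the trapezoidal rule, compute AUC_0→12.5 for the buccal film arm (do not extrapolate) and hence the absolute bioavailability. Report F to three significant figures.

F = 0.564

Trapezoidal AUC_0→12.5 (buccal film):
  [0→1]: (0.0+770.8)/2 × 1 = 385.4
  [1→3]: (770.8+423.2)/2 × 2 = 1194.0
  [3→3.5]: (423.2+355.5)/2 × 0.5 = 194.675
  [3.5→9.5]: (355.5+43.5)/2 × 6 = 1197.0
  [9.5→12.5]: (43.5+15.2)/2 × 3 = 88.05
  Sum = 3059.125 ng/mL·h
F = (AUC_ev/D_ev)/(AUC_iv/D_iv) = (3059.125/400)/(2710/200) = 7.6478125/13.55 = 0.5644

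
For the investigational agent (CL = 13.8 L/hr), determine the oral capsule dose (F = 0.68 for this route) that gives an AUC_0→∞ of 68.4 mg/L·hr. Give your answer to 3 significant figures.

Dose = CL × AUC_0→∞ / F
     = 13.8 × 68.4 / 0.68 = 1388.12 mg

Dose = 1390 mg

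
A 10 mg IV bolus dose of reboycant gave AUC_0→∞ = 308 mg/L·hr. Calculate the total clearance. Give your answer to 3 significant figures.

CL = Dose_iv / AUC_0→∞
   = 10 / 308 = 0.0324675 L/hr

CL = 0.0325 L/hr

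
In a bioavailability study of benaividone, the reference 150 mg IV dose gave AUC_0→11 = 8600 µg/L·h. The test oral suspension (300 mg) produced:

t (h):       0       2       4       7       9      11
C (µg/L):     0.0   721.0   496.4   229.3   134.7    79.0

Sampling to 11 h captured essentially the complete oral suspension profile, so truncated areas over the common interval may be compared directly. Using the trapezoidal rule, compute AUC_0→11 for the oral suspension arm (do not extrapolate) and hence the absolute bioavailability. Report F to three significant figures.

Trapezoidal AUC_0→11 (oral suspension):
  [0→2]: (0.0+721.0)/2 × 2 = 721.0
  [2→4]: (721.0+496.4)/2 × 2 = 1217.4
  [4→7]: (496.4+229.3)/2 × 3 = 1088.55
  [7→9]: (229.3+134.7)/2 × 2 = 364.0
  [9→11]: (134.7+79.0)/2 × 2 = 213.7
  Sum = 3604.65 µg/L·h
F = (AUC_ev/D_ev)/(AUC_iv/D_iv) = (3604.65/300)/(8600/150) = 12.0155/57.3333 = 0.2096

F = 0.210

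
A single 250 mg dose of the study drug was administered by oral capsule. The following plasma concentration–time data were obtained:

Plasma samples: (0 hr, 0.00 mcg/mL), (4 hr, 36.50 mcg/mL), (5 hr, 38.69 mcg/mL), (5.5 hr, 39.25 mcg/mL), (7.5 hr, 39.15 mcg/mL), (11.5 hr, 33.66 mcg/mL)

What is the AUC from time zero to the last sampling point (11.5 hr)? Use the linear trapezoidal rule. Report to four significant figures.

AUC = 354.1 mcg/mL·hr

Trapezoidal AUC_0→11.5:
  [0→4]: (0.00+36.50)/2 × 4 = 73.0
  [4→5]: (36.50+38.69)/2 × 1 = 37.595
  [5→5.5]: (38.69+39.25)/2 × 0.5 = 19.485
  [5.5→7.5]: (39.25+39.15)/2 × 2 = 78.4
  [7.5→11.5]: (39.15+33.66)/2 × 4 = 145.62
  Sum = 354.1 mcg/mL·hr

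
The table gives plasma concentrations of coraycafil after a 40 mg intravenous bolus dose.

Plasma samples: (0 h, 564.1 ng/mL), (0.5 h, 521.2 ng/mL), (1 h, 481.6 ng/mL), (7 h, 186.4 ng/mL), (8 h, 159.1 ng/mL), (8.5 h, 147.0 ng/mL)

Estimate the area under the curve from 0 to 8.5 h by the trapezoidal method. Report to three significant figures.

Trapezoidal AUC_0→8.5:
  [0→0.5]: (564.1+521.2)/2 × 0.5 = 271.325
  [0.5→1]: (521.2+481.6)/2 × 0.5 = 250.7
  [1→7]: (481.6+186.4)/2 × 6 = 2004.0
  [7→8]: (186.4+159.1)/2 × 1 = 172.75
  [8→8.5]: (159.1+147.0)/2 × 0.5 = 76.525
  Sum = 2775.3 ng/mL·h

AUC = 2780 ng/mL·h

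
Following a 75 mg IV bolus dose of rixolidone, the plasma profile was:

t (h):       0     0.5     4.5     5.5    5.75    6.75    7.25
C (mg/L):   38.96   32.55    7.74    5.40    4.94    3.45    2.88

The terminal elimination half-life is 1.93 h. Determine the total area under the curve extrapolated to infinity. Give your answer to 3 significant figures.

AUC = 120 mg/L·h

Trapezoidal AUC_0→7.25:
  [0→0.5]: (38.96+32.55)/2 × 0.5 = 17.8775
  [0.5→4.5]: (32.55+7.74)/2 × 4 = 80.58
  [4.5→5.5]: (7.74+5.40)/2 × 1 = 6.57
  [5.5→5.75]: (5.40+4.94)/2 × 0.25 = 1.2925
  [5.75→6.75]: (4.94+3.45)/2 × 1 = 4.195
  [6.75→7.25]: (3.45+2.88)/2 × 0.5 = 1.5825
  Sum = 112.0975 mg/L·h
k_e = ln2 / t½ = 0.693147 / 1.93 = 0.3591 h^-1
Extrapolated tail: C_last / k_e = 2.88 / 0.3591 = 8.020
AUC_0→∞ = 112.0975 + 8.020 = 120.1175 mg/L·h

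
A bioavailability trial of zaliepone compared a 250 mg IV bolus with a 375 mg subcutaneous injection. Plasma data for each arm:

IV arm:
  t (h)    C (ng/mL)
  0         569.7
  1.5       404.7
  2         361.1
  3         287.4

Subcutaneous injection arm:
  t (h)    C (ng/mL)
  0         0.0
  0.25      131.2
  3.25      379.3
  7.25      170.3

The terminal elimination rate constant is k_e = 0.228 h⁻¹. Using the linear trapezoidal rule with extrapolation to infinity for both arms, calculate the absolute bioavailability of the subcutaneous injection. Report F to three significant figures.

Trapezoidal AUC_0→3 (IV):
  [0→1.5]: (569.7+404.7)/2 × 1.5 = 730.8
  [1.5→2]: (404.7+361.1)/2 × 0.5 = 191.45
  [2→3]: (361.1+287.4)/2 × 1 = 324.25
  Sum = 1246.5 ng/mL·h
IV tail: 287.4/0.228 = 1260.526; AUC_iv,0→∞ = 1246.5 + 1260.526 = 2507.026 ng/mL·h
Trapezoidal AUC_0→7.25 (subcutaneous injection):
  [0→0.25]: (0.0+131.2)/2 × 0.25 = 16.4
  [0.25→3.25]: (131.2+379.3)/2 × 3 = 765.75
  [3.25→7.25]: (379.3+170.3)/2 × 4 = 1099.2
  Sum = 1881.35 ng/mL·h
subcutaneous injection tail: 170.3/0.228 = 746.930; AUC_ev,0→∞ = 1881.35 + 746.930 = 2628.28 ng/mL·h
F = (AUC_ev/D_ev)/(AUC_iv/D_iv) = (2628.28/375)/(2507.026/250) = 7.00875/10.028104 = 0.6989

F = 0.699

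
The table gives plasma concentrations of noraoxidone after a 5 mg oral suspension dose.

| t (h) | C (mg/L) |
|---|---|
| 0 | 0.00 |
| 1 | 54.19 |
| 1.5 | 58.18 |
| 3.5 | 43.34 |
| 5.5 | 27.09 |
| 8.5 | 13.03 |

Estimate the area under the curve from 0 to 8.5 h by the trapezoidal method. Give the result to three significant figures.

Trapezoidal AUC_0→8.5:
  [0→1]: (0.00+54.19)/2 × 1 = 27.095
  [1→1.5]: (54.19+58.18)/2 × 0.5 = 28.0925
  [1.5→3.5]: (58.18+43.34)/2 × 2 = 101.52
  [3.5→5.5]: (43.34+27.09)/2 × 2 = 70.43
  [5.5→8.5]: (27.09+13.03)/2 × 3 = 60.18
  Sum = 287.3175 mg/L·h

AUC = 287 mg/L·h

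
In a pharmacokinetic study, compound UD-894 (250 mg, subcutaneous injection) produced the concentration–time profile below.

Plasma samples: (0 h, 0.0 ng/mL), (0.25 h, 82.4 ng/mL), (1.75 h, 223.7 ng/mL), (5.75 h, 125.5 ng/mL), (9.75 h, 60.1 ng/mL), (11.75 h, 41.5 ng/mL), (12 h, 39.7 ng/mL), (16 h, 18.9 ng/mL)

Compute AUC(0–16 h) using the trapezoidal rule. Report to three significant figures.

Trapezoidal AUC_0→16:
  [0→0.25]: (0.0+82.4)/2 × 0.25 = 10.3
  [0.25→1.75]: (82.4+223.7)/2 × 1.5 = 229.575
  [1.75→5.75]: (223.7+125.5)/2 × 4 = 698.4
  [5.75→9.75]: (125.5+60.1)/2 × 4 = 371.2
  [9.75→11.75]: (60.1+41.5)/2 × 2 = 101.6
  [11.75→12]: (41.5+39.7)/2 × 0.25 = 10.15
  [12→16]: (39.7+18.9)/2 × 4 = 117.2
  Sum = 1538.425 ng/mL·h

AUC = 1540 ng/mL·h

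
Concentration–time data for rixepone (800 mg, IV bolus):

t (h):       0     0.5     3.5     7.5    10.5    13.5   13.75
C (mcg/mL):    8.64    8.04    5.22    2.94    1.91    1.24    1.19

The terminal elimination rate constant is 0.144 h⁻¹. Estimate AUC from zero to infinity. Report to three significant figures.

AUC = 60.9 mcg/mL·h

Trapezoidal AUC_0→13.75:
  [0→0.5]: (8.64+8.04)/2 × 0.5 = 4.17
  [0.5→3.5]: (8.04+5.22)/2 × 3 = 19.89
  [3.5→7.5]: (5.22+2.94)/2 × 4 = 16.32
  [7.5→10.5]: (2.94+1.91)/2 × 3 = 7.275
  [10.5→13.5]: (1.91+1.24)/2 × 3 = 4.725
  [13.5→13.75]: (1.24+1.19)/2 × 0.25 = 0.30375
  Sum = 52.68375 mcg/mL·h
Extrapolated tail: C_last / k_e = 1.19 / 0.144 = 8.264
AUC_0→∞ = 52.68375 + 8.264 = 60.94775 mcg/mL·h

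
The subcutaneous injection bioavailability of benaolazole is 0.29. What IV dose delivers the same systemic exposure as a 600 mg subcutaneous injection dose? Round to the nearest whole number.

Systemic exposure from an extravascular dose = F × D_ev, so the equivalent IV dose is F × D_ev.
D_iv = F × D_ev = 0.29 × 600 = 174 mg

D_iv = 174 mg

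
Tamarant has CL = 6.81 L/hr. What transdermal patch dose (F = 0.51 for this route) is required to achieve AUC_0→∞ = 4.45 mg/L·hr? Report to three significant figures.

Dose = 59.4 mg

Dose = CL × AUC_0→∞ / F
     = 6.81 × 4.45 / 0.51 = 59.4206 mg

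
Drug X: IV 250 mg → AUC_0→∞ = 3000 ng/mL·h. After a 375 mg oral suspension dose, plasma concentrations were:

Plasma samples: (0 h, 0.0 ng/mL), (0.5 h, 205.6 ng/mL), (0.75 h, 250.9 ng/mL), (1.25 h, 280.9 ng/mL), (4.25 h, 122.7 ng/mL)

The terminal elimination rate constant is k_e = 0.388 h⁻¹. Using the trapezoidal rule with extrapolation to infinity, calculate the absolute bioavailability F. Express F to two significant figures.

Trapezoidal AUC_0→4.25 (oral suspension):
  [0→0.5]: (0.0+205.6)/2 × 0.5 = 51.4
  [0.5→0.75]: (205.6+250.9)/2 × 0.25 = 57.0625
  [0.75→1.25]: (250.9+280.9)/2 × 0.5 = 132.95
  [1.25→4.25]: (280.9+122.7)/2 × 3 = 605.4
  Sum = 846.8125 ng/mL·h
Tail: C_last/k_e = 122.7/0.388 = 316.237
AUC_0→∞ (oral suspension) = 846.8125 + 316.237 = 1163.0495 ng/mL·h
F = (AUC_ev/D_ev)/(AUC_iv/D_iv) = (1163.0495/375)/(3000/250) = 3.10147/12 = 0.2585

F = 0.26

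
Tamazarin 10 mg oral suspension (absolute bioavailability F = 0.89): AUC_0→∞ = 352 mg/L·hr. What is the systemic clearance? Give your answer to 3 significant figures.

CL = F × Dose / AUC_0→∞
   = 0.89 × 10 / 352 = 0.0252841 L/hr

CL = 0.0253 L/hr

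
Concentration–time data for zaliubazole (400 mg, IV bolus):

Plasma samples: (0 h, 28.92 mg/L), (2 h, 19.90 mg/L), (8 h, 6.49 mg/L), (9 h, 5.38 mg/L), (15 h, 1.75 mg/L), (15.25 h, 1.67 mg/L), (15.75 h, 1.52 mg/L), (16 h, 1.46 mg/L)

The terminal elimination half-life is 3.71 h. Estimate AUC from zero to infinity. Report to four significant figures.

AUC = 164.7 mg/L·h

Trapezoidal AUC_0→16:
  [0→2]: (28.92+19.90)/2 × 2 = 48.82
  [2→8]: (19.90+6.49)/2 × 6 = 79.17
  [8→9]: (6.49+5.38)/2 × 1 = 5.935
  [9→15]: (5.38+1.75)/2 × 6 = 21.39
  [15→15.25]: (1.75+1.67)/2 × 0.25 = 0.4275
  [15.25→15.75]: (1.67+1.52)/2 × 0.5 = 0.7975
  [15.75→16]: (1.52+1.46)/2 × 0.25 = 0.3725
  Sum = 156.9125 mg/L·h
k_e = ln2 / t½ = 0.693147 / 3.71 = 0.1868 h^-1
Extrapolated tail: C_last / k_e = 1.46 / 0.1868 = 7.816
AUC_0→∞ = 156.9125 + 7.816 = 164.7285 mg/L·h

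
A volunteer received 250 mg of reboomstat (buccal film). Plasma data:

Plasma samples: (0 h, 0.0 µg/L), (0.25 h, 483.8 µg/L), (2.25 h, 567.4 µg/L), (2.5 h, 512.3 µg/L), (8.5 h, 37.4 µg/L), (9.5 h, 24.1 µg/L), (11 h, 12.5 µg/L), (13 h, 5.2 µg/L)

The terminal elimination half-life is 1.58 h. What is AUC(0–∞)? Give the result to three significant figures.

AUC = 2980 µg/L·h

Trapezoidal AUC_0→13:
  [0→0.25]: (0.0+483.8)/2 × 0.25 = 60.475
  [0.25→2.25]: (483.8+567.4)/2 × 2 = 1051.2
  [2.25→2.5]: (567.4+512.3)/2 × 0.25 = 134.9625
  [2.5→8.5]: (512.3+37.4)/2 × 6 = 1649.1
  [8.5→9.5]: (37.4+24.1)/2 × 1 = 30.75
  [9.5→11]: (24.1+12.5)/2 × 1.5 = 27.45
  [11→13]: (12.5+5.2)/2 × 2 = 17.7
  Sum = 2971.6375 µg/L·h
k_e = ln2 / t½ = 0.693147 / 1.58 = 0.4387 h^-1
Extrapolated tail: C_last / k_e = 5.2 / 0.4387 = 11.853
AUC_0→∞ = 2971.6375 + 11.853 = 2983.4905 µg/L·h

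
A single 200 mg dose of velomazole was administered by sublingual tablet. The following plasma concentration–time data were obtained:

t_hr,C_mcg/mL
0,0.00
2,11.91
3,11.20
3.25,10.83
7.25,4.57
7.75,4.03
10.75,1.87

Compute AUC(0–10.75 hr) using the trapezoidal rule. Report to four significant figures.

AUC = 68.02 mcg/mL·hr

Trapezoidal AUC_0→10.75:
  [0→2]: (0.00+11.91)/2 × 2 = 11.91
  [2→3]: (11.91+11.20)/2 × 1 = 11.555
  [3→3.25]: (11.20+10.83)/2 × 0.25 = 2.75375
  [3.25→7.25]: (10.83+4.57)/2 × 4 = 30.8
  [7.25→7.75]: (4.57+4.03)/2 × 0.5 = 2.15
  [7.75→10.75]: (4.03+1.87)/2 × 3 = 8.85
  Sum = 68.01875 mcg/mL·hr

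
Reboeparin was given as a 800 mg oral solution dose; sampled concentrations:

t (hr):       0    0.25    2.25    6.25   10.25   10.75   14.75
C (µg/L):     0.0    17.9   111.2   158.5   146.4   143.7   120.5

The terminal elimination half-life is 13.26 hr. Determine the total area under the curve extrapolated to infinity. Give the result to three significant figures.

Trapezoidal AUC_0→14.75:
  [0→0.25]: (0.0+17.9)/2 × 0.25 = 2.2375
  [0.25→2.25]: (17.9+111.2)/2 × 2 = 129.1
  [2.25→6.25]: (111.2+158.5)/2 × 4 = 539.4
  [6.25→10.25]: (158.5+146.4)/2 × 4 = 609.8
  [10.25→10.75]: (146.4+143.7)/2 × 0.5 = 72.525
  [10.75→14.75]: (143.7+120.5)/2 × 4 = 528.4
  Sum = 1881.4625 µg/L·hr
k_e = ln2 / t½ = 0.693147 / 13.26 = 0.0523 hr^-1
Extrapolated tail: C_last / k_e = 120.5 / 0.0523 = 2304.015
AUC_0→∞ = 1881.4625 + 2304.015 = 4185.4775 µg/L·hr

AUC = 4190 µg/L·hr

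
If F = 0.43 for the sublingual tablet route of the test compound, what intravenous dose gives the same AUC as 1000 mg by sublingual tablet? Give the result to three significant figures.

D_iv = 430 mg

Systemic exposure from an extravascular dose = F × D_ev, so the equivalent IV dose is F × D_ev.
D_iv = F × D_ev = 0.43 × 1000 = 430 mg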